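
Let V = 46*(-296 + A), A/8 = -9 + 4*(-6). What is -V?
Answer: 25760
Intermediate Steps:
A = -264 (A = 8*(-9 + 4*(-6)) = 8*(-9 - 24) = 8*(-33) = -264)
V = -25760 (V = 46*(-296 - 264) = 46*(-560) = -25760)
-V = -1*(-25760) = 25760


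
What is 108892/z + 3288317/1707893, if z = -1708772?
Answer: 1358252033042/729599934349 ≈ 1.8616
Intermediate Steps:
108892/z + 3288317/1707893 = 108892/(-1708772) + 3288317/1707893 = 108892*(-1/1708772) + 3288317*(1/1707893) = -27223/427193 + 3288317/1707893 = 1358252033042/729599934349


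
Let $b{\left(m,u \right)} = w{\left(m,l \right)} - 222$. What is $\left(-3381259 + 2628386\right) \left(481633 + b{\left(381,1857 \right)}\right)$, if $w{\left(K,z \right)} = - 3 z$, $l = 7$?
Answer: $-362425533470$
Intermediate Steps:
$b{\left(m,u \right)} = -243$ ($b{\left(m,u \right)} = \left(-3\right) 7 - 222 = -21 - 222 = -243$)
$\left(-3381259 + 2628386\right) \left(481633 + b{\left(381,1857 \right)}\right) = \left(-3381259 + 2628386\right) \left(481633 - 243\right) = \left(-752873\right) 481390 = -362425533470$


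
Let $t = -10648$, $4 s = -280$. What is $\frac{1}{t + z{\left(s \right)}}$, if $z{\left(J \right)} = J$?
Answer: $- \frac{1}{10718} \approx -9.3301 \cdot 10^{-5}$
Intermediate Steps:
$s = -70$ ($s = \frac{1}{4} \left(-280\right) = -70$)
$\frac{1}{t + z{\left(s \right)}} = \frac{1}{-10648 - 70} = \frac{1}{-10718} = - \frac{1}{10718}$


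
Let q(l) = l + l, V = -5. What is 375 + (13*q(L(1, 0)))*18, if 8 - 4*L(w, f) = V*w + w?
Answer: 1779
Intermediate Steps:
L(w, f) = 2 + w (L(w, f) = 2 - (-5*w + w)/4 = 2 - (-1)*w = 2 + w)
q(l) = 2*l
375 + (13*q(L(1, 0)))*18 = 375 + (13*(2*(2 + 1)))*18 = 375 + (13*(2*3))*18 = 375 + (13*6)*18 = 375 + 78*18 = 375 + 1404 = 1779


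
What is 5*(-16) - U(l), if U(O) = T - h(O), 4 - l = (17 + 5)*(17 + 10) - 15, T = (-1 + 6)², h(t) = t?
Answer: -680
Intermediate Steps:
T = 25 (T = 5² = 25)
l = -575 (l = 4 - ((17 + 5)*(17 + 10) - 15) = 4 - (22*27 - 15) = 4 - (594 - 15) = 4 - 1*579 = 4 - 579 = -575)
U(O) = 25 - O
5*(-16) - U(l) = 5*(-16) - (25 - 1*(-575)) = -80 - (25 + 575) = -80 - 1*600 = -80 - 600 = -680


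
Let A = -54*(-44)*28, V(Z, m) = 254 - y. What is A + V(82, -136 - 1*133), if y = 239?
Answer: 66543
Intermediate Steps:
V(Z, m) = 15 (V(Z, m) = 254 - 1*239 = 254 - 239 = 15)
A = 66528 (A = 2376*28 = 66528)
A + V(82, -136 - 1*133) = 66528 + 15 = 66543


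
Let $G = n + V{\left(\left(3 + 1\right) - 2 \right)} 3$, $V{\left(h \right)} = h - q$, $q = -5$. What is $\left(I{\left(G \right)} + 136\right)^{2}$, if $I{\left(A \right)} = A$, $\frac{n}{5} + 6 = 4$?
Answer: $21609$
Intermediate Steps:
$n = -10$ ($n = -30 + 5 \cdot 4 = -30 + 20 = -10$)
$V{\left(h \right)} = 5 + h$ ($V{\left(h \right)} = h - -5 = h + 5 = 5 + h$)
$G = 11$ ($G = -10 + \left(5 + \left(\left(3 + 1\right) - 2\right)\right) 3 = -10 + \left(5 + \left(4 - 2\right)\right) 3 = -10 + \left(5 + 2\right) 3 = -10 + 7 \cdot 3 = -10 + 21 = 11$)
$\left(I{\left(G \right)} + 136\right)^{2} = \left(11 + 136\right)^{2} = 147^{2} = 21609$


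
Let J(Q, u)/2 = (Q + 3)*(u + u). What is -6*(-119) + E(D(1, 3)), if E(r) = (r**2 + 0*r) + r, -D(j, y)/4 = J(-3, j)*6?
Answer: 714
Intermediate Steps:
J(Q, u) = 4*u*(3 + Q) (J(Q, u) = 2*((Q + 3)*(u + u)) = 2*((3 + Q)*(2*u)) = 2*(2*u*(3 + Q)) = 4*u*(3 + Q))
D(j, y) = 0 (D(j, y) = -4*4*j*(3 - 3)*6 = -4*4*j*0*6 = -0*6 = -4*0 = 0)
E(r) = r + r**2 (E(r) = (r**2 + 0) + r = r**2 + r = r + r**2)
-6*(-119) + E(D(1, 3)) = -6*(-119) + 0*(1 + 0) = 714 + 0*1 = 714 + 0 = 714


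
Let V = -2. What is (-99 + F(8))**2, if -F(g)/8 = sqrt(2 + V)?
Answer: 9801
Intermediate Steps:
F(g) = 0 (F(g) = -8*sqrt(2 - 2) = -8*sqrt(0) = -8*0 = 0)
(-99 + F(8))**2 = (-99 + 0)**2 = (-99)**2 = 9801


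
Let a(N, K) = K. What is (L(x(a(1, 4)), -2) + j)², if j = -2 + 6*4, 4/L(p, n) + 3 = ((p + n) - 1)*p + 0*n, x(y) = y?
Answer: 676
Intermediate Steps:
L(p, n) = 4/(-3 + p*(-1 + n + p)) (L(p, n) = 4/(-3 + (((p + n) - 1)*p + 0*n)) = 4/(-3 + (((n + p) - 1)*p + 0)) = 4/(-3 + ((-1 + n + p)*p + 0)) = 4/(-3 + (p*(-1 + n + p) + 0)) = 4/(-3 + p*(-1 + n + p)))
j = 22 (j = -2 + 24 = 22)
(L(x(a(1, 4)), -2) + j)² = (4/(-3 + 4² - 1*4 - 2*4) + 22)² = (4/(-3 + 16 - 4 - 8) + 22)² = (4/1 + 22)² = (4*1 + 22)² = (4 + 22)² = 26² = 676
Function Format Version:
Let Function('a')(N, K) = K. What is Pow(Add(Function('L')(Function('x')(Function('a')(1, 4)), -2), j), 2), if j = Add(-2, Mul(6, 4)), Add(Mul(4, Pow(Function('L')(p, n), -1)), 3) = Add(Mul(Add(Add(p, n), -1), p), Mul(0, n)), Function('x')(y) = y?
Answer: 676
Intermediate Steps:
Function('L')(p, n) = Mul(4, Pow(Add(-3, Mul(p, Add(-1, n, p))), -1)) (Function('L')(p, n) = Mul(4, Pow(Add(-3, Add(Mul(Add(Add(p, n), -1), p), Mul(0, n))), -1)) = Mul(4, Pow(Add(-3, Add(Mul(Add(Add(n, p), -1), p), 0)), -1)) = Mul(4, Pow(Add(-3, Add(Mul(Add(-1, n, p), p), 0)), -1)) = Mul(4, Pow(Add(-3, Add(Mul(p, Add(-1, n, p)), 0)), -1)) = Mul(4, Pow(Add(-3, Mul(p, Add(-1, n, p))), -1)))
j = 22 (j = Add(-2, 24) = 22)
Pow(Add(Function('L')(Function('x')(Function('a')(1, 4)), -2), j), 2) = Pow(Add(Mul(4, Pow(Add(-3, Pow(4, 2), Mul(-1, 4), Mul(-2, 4)), -1)), 22), 2) = Pow(Add(Mul(4, Pow(Add(-3, 16, -4, -8), -1)), 22), 2) = Pow(Add(Mul(4, Pow(1, -1)), 22), 2) = Pow(Add(Mul(4, 1), 22), 2) = Pow(Add(4, 22), 2) = Pow(26, 2) = 676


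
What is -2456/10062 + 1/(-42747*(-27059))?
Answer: -473472210871/1939770929421 ≈ -0.24409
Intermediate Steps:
-2456/10062 + 1/(-42747*(-27059)) = -2456*1/10062 - 1/42747*(-1/27059) = -1228/5031 + 1/1156691073 = -473472210871/1939770929421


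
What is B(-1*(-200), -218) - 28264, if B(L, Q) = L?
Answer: -28064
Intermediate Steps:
B(-1*(-200), -218) - 28264 = -1*(-200) - 28264 = 200 - 28264 = -28064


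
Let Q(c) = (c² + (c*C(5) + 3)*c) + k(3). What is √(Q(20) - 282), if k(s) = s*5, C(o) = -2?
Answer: I*√607 ≈ 24.637*I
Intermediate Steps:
k(s) = 5*s
Q(c) = 15 + c² + c*(3 - 2*c) (Q(c) = (c² + (c*(-2) + 3)*c) + 5*3 = (c² + (-2*c + 3)*c) + 15 = (c² + (3 - 2*c)*c) + 15 = (c² + c*(3 - 2*c)) + 15 = 15 + c² + c*(3 - 2*c))
√(Q(20) - 282) = √((15 - 1*20² + 3*20) - 282) = √((15 - 1*400 + 60) - 282) = √((15 - 400 + 60) - 282) = √(-325 - 282) = √(-607) = I*√607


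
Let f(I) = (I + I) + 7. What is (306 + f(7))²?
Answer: 106929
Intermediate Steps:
f(I) = 7 + 2*I (f(I) = 2*I + 7 = 7 + 2*I)
(306 + f(7))² = (306 + (7 + 2*7))² = (306 + (7 + 14))² = (306 + 21)² = 327² = 106929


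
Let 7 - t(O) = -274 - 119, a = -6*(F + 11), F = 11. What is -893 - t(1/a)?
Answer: -1293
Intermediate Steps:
a = -132 (a = -6*(11 + 11) = -6*22 = -132)
t(O) = 400 (t(O) = 7 - (-274 - 119) = 7 - 1*(-393) = 7 + 393 = 400)
-893 - t(1/a) = -893 - 1*400 = -893 - 400 = -1293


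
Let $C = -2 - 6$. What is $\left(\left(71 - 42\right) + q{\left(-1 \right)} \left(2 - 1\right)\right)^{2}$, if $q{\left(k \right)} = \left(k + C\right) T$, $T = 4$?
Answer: $49$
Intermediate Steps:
$C = -8$ ($C = -2 - 6 = -8$)
$q{\left(k \right)} = -32 + 4 k$ ($q{\left(k \right)} = \left(k - 8\right) 4 = \left(-8 + k\right) 4 = -32 + 4 k$)
$\left(\left(71 - 42\right) + q{\left(-1 \right)} \left(2 - 1\right)\right)^{2} = \left(\left(71 - 42\right) + \left(-32 + 4 \left(-1\right)\right) \left(2 - 1\right)\right)^{2} = \left(29 + \left(-32 - 4\right) 1\right)^{2} = \left(29 - 36\right)^{2} = \left(-7\right)^{2} = 49$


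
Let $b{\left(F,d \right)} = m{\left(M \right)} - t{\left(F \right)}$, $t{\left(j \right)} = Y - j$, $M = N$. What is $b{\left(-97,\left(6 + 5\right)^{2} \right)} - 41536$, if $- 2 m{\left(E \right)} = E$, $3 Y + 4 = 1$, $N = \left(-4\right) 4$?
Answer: $-41624$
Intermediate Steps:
$N = -16$
$M = -16$
$Y = -1$ ($Y = - \frac{4}{3} + \frac{1}{3} \cdot 1 = - \frac{4}{3} + \frac{1}{3} = -1$)
$m{\left(E \right)} = - \frac{E}{2}$
$t{\left(j \right)} = -1 - j$
$b{\left(F,d \right)} = 9 + F$ ($b{\left(F,d \right)} = \left(- \frac{1}{2}\right) \left(-16\right) - \left(-1 - F\right) = 8 + \left(1 + F\right) = 9 + F$)
$b{\left(-97,\left(6 + 5\right)^{2} \right)} - 41536 = \left(9 - 97\right) - 41536 = -88 - 41536 = -41624$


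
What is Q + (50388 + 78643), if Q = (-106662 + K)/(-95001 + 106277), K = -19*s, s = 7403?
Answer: 1454706237/11276 ≈ 1.2901e+5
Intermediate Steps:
K = -140657 (K = -19*7403 = -140657)
Q = -247319/11276 (Q = (-106662 - 140657)/(-95001 + 106277) = -247319/11276 ≈ -21.933)
Q + (50388 + 78643) = -247319/11276 + (50388 + 78643) = -247319/11276 + 129031 = 1454706237/11276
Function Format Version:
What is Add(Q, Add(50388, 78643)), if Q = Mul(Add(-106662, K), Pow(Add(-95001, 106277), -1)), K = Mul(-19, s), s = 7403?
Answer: Rational(1454706237, 11276) ≈ 1.2901e+5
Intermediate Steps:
K = -140657 (K = Mul(-19, 7403) = -140657)
Q = Rational(-247319, 11276) (Q = Mul(Add(-106662, -140657), Pow(Add(-95001, 106277), -1)) = Mul(-247319, Pow(11276, -1)) = Mul(-247319, Rational(1, 11276)) = Rational(-247319, 11276) ≈ -21.933)
Add(Q, Add(50388, 78643)) = Add(Rational(-247319, 11276), Add(50388, 78643)) = Add(Rational(-247319, 11276), 129031) = Rational(1454706237, 11276)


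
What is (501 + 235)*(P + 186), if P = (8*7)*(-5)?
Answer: -69184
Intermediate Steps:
P = -280 (P = 56*(-5) = -280)
(501 + 235)*(P + 186) = (501 + 235)*(-280 + 186) = 736*(-94) = -69184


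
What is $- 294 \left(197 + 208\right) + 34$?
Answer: $-119036$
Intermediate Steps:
$- 294 \left(197 + 208\right) + 34 = \left(-294\right) 405 + 34 = -119070 + 34 = -119036$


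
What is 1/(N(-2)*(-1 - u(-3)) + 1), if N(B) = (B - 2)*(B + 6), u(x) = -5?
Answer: -1/63 ≈ -0.015873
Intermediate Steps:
N(B) = (-2 + B)*(6 + B)
1/(N(-2)*(-1 - u(-3)) + 1) = 1/((-12 + (-2)**2 + 4*(-2))*(-1 - 1*(-5)) + 1) = 1/((-12 + 4 - 8)*(-1 + 5) + 1) = 1/(-16*4 + 1) = 1/(-64 + 1) = 1/(-63) = -1/63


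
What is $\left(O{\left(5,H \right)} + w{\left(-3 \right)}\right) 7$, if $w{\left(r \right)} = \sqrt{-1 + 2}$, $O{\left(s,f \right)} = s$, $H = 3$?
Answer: $42$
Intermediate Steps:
$w{\left(r \right)} = 1$ ($w{\left(r \right)} = \sqrt{1} = 1$)
$\left(O{\left(5,H \right)} + w{\left(-3 \right)}\right) 7 = \left(5 + 1\right) 7 = 6 \cdot 7 = 42$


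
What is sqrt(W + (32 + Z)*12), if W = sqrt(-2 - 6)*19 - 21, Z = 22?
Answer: sqrt(627 + 38*I*sqrt(2)) ≈ 25.063 + 1.0721*I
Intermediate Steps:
W = -21 + 38*I*sqrt(2) (W = sqrt(-8)*19 - 21 = (2*I*sqrt(2))*19 - 21 = 38*I*sqrt(2) - 21 = -21 + 38*I*sqrt(2) ≈ -21.0 + 53.74*I)
sqrt(W + (32 + Z)*12) = sqrt((-21 + 38*I*sqrt(2)) + (32 + 22)*12) = sqrt((-21 + 38*I*sqrt(2)) + 54*12) = sqrt((-21 + 38*I*sqrt(2)) + 648) = sqrt(627 + 38*I*sqrt(2))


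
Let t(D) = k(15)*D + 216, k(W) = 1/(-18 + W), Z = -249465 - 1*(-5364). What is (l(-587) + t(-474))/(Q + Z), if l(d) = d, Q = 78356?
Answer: 213/165745 ≈ 0.0012851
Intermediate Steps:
Z = -244101 (Z = -249465 + 5364 = -244101)
t(D) = 216 - D/3 (t(D) = D/(-18 + 15) + 216 = D/(-3) + 216 = -D/3 + 216 = 216 - D/3)
(l(-587) + t(-474))/(Q + Z) = (-587 + (216 - ⅓*(-474)))/(78356 - 244101) = (-587 + (216 + 158))/(-165745) = (-587 + 374)*(-1/165745) = -213*(-1/165745) = 213/165745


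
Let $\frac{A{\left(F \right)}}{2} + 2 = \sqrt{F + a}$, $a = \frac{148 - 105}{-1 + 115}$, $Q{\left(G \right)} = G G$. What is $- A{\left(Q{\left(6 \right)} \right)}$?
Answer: $4 - \frac{\sqrt{472758}}{57} \approx -8.0627$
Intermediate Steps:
$Q{\left(G \right)} = G^{2}$
$a = \frac{43}{114} \approx 0.37719$
$A{\left(F \right)} = -4 + 2 \sqrt{\frac{43}{114} + F}$ ($A{\left(F \right)} = -4 + 2 \sqrt{F + \frac{43}{114}} = -4 + 2 \sqrt{\frac{43}{114} + F}$)
$- A{\left(Q{\left(6 \right)} \right)} = - (-4 + \frac{\sqrt{4902 + 12996 \cdot 6^{2}}}{57}) = - (-4 + \frac{\sqrt{4902 + 12996 \cdot 36}}{57}) = - (-4 + \frac{\sqrt{4902 + 467856}}{57}) = - (-4 + \frac{\sqrt{472758}}{57}) = 4 - \frac{\sqrt{472758}}{57}$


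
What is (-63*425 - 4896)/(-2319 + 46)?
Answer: 31671/2273 ≈ 13.934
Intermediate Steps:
(-63*425 - 4896)/(-2319 + 46) = (-26775 - 4896)/(-2273) = -31671*(-1/2273) = 31671/2273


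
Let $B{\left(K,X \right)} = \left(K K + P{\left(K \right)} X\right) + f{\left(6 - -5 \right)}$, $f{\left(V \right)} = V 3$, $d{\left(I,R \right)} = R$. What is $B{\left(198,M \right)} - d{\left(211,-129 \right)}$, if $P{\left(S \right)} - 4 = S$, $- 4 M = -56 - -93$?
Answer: $\frac{74995}{2} \approx 37498.0$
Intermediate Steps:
$M = - \frac{37}{4}$ ($M = - \frac{-56 - -93}{4} = - \frac{-56 + 93}{4} = \left(- \frac{1}{4}\right) 37 = - \frac{37}{4} \approx -9.25$)
$f{\left(V \right)} = 3 V$
$P{\left(S \right)} = 4 + S$
$B{\left(K,X \right)} = 33 + K^{2} + X \left(4 + K\right)$ ($B{\left(K,X \right)} = \left(K K + \left(4 + K\right) X\right) + 3 \left(6 - -5\right) = \left(K^{2} + X \left(4 + K\right)\right) + 3 \left(6 + 5\right) = \left(K^{2} + X \left(4 + K\right)\right) + 3 \cdot 11 = \left(K^{2} + X \left(4 + K\right)\right) + 33 = 33 + K^{2} + X \left(4 + K\right)$)
$B{\left(198,M \right)} - d{\left(211,-129 \right)} = \left(33 + 198^{2} - \frac{37 \left(4 + 198\right)}{4}\right) - -129 = \left(33 + 39204 - \frac{3737}{2}\right) + 129 = \frac{74737}{2} + 129 = \frac{74995}{2}$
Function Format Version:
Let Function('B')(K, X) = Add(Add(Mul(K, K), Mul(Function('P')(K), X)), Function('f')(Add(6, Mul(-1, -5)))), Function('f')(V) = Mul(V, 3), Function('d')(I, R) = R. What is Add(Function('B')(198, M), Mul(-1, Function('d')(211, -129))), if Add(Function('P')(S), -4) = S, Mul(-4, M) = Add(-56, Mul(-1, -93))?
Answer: Rational(74995, 2) ≈ 37498.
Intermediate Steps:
M = Rational(-37, 4) (M = Mul(Rational(-1, 4), Add(-56, Mul(-1, -93))) = Mul(Rational(-1, 4), Add(-56, 93)) = Mul(Rational(-1, 4), 37) = Rational(-37, 4) ≈ -9.2500)
Function('f')(V) = Mul(3, V)
Function('P')(S) = Add(4, S)
Function('B')(K, X) = Add(33, Pow(K, 2), Mul(X, Add(4, K))) (Function('B')(K, X) = Add(Add(Mul(K, K), Mul(Add(4, K), X)), Mul(3, Add(6, Mul(-1, -5)))) = Add(Add(Pow(K, 2), Mul(X, Add(4, K))), Mul(3, Add(6, 5))) = Add(Add(Pow(K, 2), Mul(X, Add(4, K))), Mul(3, 11)) = Add(Add(Pow(K, 2), Mul(X, Add(4, K))), 33) = Add(33, Pow(K, 2), Mul(X, Add(4, K))))
Add(Function('B')(198, M), Mul(-1, Function('d')(211, -129))) = Add(Add(33, Pow(198, 2), Mul(Rational(-37, 4), Add(4, 198))), Mul(-1, -129)) = Add(Add(33, 39204, Mul(Rational(-37, 4), 202)), 129) = Add(Add(33, 39204, Rational(-3737, 2)), 129) = Add(Rational(74737, 2), 129) = Rational(74995, 2)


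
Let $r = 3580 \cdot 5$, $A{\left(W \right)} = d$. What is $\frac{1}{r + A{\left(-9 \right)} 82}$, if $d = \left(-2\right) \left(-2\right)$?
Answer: $\frac{1}{18228} \approx 5.4861 \cdot 10^{-5}$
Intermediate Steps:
$d = 4$
$A{\left(W \right)} = 4$
$r = 17900$
$\frac{1}{r + A{\left(-9 \right)} 82} = \frac{1}{17900 + 4 \cdot 82} = \frac{1}{17900 + 328} = \frac{1}{18228}$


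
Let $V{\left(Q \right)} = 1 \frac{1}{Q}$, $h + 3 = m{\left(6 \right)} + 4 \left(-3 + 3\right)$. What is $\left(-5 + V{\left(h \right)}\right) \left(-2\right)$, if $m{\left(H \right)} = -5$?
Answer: $\frac{41}{4} \approx 10.25$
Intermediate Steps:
$h = -8$ ($h = -3 - \left(5 - 4 \left(-3 + 3\right)\right) = -3 + \left(-5 + 4 \cdot 0\right) = -3 + \left(-5 + 0\right) = -3 - 5 = -8$)
$V{\left(Q \right)} = \frac{1}{Q}$
$\left(-5 + V{\left(h \right)}\right) \left(-2\right) = \left(-5 + \frac{1}{-8}\right) \left(-2\right) = \left(-5 - \frac{1}{8}\right) \left(-2\right) = \left(- \frac{41}{8}\right) \left(-2\right) = \frac{41}{4}$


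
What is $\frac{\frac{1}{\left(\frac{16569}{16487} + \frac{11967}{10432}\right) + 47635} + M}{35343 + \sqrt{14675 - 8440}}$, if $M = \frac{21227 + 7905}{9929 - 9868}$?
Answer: $\frac{4217923920140940928842}{312147240210858414797279} - \frac{119342554965366294 \sqrt{6235}}{312147240210858414797279} \approx 0.013482$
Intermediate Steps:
$M = \frac{29132}{61} \approx 477.57$
$\frac{\frac{1}{\left(\frac{16569}{16487} + \frac{11967}{10432}\right) + 47635} + M}{35343 + \sqrt{14675 - 8440}} = \frac{\frac{1}{\left(\frac{16569}{16487} + \frac{11967}{10432}\right) + 47635} + \frac{29132}{61}}{35343 + \sqrt{14675 - 8440}} = \frac{\frac{1}{\left(16569 \cdot \frac{1}{16487} + 11967 \cdot \frac{1}{10432}\right) + 47635} + \frac{29132}{61}}{35343 + \sqrt{6235}} = \frac{\frac{1}{\left(\frac{16569}{16487} + \frac{11967}{10432}\right) + 47635} + \frac{29132}{61}}{35343 + \sqrt{6235}} = \frac{\frac{1}{\frac{370147737}{171992384} + 47635} + \frac{29132}{61}}{35343 + \sqrt{6235}} = \frac{\frac{1}{\frac{8193227359577}{171992384}} + \frac{29132}{61}}{35343 + \sqrt{6235}} = \frac{\frac{171992384}{8193227359577} + \frac{29132}{61}}{35343 + \sqrt{6235}} = \frac{238685109930732588}{499786868934197 \left(35343 + \sqrt{6235}\right)}$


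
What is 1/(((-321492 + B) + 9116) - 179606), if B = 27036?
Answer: -1/464946 ≈ -2.1508e-6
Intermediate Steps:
1/(((-321492 + B) + 9116) - 179606) = 1/(((-321492 + 27036) + 9116) - 179606) = 1/((-294456 + 9116) - 179606) = 1/(-285340 - 179606) = 1/(-464946) = -1/464946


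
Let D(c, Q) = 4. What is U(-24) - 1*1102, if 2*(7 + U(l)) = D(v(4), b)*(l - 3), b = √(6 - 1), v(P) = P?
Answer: -1163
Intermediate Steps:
b = √5 ≈ 2.2361
U(l) = -13 + 2*l (U(l) = -7 + (4*(l - 3))/2 = -7 + (4*(-3 + l))/2 = -7 + (-12 + 4*l)/2 = -7 + (-6 + 2*l) = -13 + 2*l)
U(-24) - 1*1102 = (-13 + 2*(-24)) - 1*1102 = (-13 - 48) - 1102 = -61 - 1102 = -1163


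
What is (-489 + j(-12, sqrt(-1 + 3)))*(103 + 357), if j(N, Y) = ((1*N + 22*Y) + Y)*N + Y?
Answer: -158700 - 126500*sqrt(2) ≈ -3.3760e+5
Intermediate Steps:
j(N, Y) = Y + N*(N + 23*Y) (j(N, Y) = ((N + 22*Y) + Y)*N + Y = (N + 23*Y)*N + Y = N*(N + 23*Y) + Y = Y + N*(N + 23*Y))
(-489 + j(-12, sqrt(-1 + 3)))*(103 + 357) = (-489 + (sqrt(-1 + 3) + (-12)**2 + 23*(-12)*sqrt(-1 + 3)))*(103 + 357) = (-489 + (sqrt(2) + 144 + 23*(-12)*sqrt(2)))*460 = (-489 + (sqrt(2) + 144 - 276*sqrt(2)))*460 = (-489 + (144 - 275*sqrt(2)))*460 = (-345 - 275*sqrt(2))*460 = -158700 - 126500*sqrt(2)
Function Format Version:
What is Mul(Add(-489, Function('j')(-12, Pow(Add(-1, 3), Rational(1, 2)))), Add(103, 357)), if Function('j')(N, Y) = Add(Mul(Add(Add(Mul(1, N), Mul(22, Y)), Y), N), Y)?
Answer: Add(-158700, Mul(-126500, Pow(2, Rational(1, 2)))) ≈ -3.3760e+5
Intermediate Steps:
Function('j')(N, Y) = Add(Y, Mul(N, Add(N, Mul(23, Y)))) (Function('j')(N, Y) = Add(Mul(Add(Add(N, Mul(22, Y)), Y), N), Y) = Add(Mul(Add(N, Mul(23, Y)), N), Y) = Add(Mul(N, Add(N, Mul(23, Y))), Y) = Add(Y, Mul(N, Add(N, Mul(23, Y)))))
Mul(Add(-489, Function('j')(-12, Pow(Add(-1, 3), Rational(1, 2)))), Add(103, 357)) = Mul(Add(-489, Add(Pow(Add(-1, 3), Rational(1, 2)), Pow(-12, 2), Mul(23, -12, Pow(Add(-1, 3), Rational(1, 2))))), Add(103, 357)) = Mul(Add(-489, Add(Pow(2, Rational(1, 2)), 144, Mul(23, -12, Pow(2, Rational(1, 2))))), 460) = Mul(Add(-489, Add(Pow(2, Rational(1, 2)), 144, Mul(-276, Pow(2, Rational(1, 2))))), 460) = Mul(Add(-489, Add(144, Mul(-275, Pow(2, Rational(1, 2))))), 460) = Mul(Add(-345, Mul(-275, Pow(2, Rational(1, 2)))), 460) = Add(-158700, Mul(-126500, Pow(2, Rational(1, 2))))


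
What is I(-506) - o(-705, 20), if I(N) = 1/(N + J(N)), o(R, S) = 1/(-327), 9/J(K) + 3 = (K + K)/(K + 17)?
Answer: 85846/76724337 ≈ 0.0011189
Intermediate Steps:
J(K) = 9/(-3 + 2*K/(17 + K)) (J(K) = 9/(-3 + (K + K)/(K + 17)) = 9/(-3 + (2*K)/(17 + K)) = 9/(-3 + 2*K/(17 + K)))
o(R, S) = -1/327
I(N) = 1/(N + 9*(-17 - N)/(51 + N))
I(-506) - o(-705, 20) = (51 - 506)/(-153 + (-506)² + 42*(-506)) - 1*(-1/327) = -455/(-153 + 256036 - 21252) + 1/327 = -455/234631 + 1/327 = 85846/76724337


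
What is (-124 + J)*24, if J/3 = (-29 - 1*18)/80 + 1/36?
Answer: -30163/10 ≈ -3016.3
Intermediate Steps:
J = -403/240 (J = 3*((-29 - 1*18)/80 + 1/36) = 3*((-29 - 18)*(1/80) + 1*(1/36)) = 3*(-47*1/80 + 1/36) = 3*(-47/80 + 1/36) = 3*(-403/720) = -403/240 ≈ -1.6792)
(-124 + J)*24 = (-124 - 403/240)*24 = -30163/240*24 = -30163/10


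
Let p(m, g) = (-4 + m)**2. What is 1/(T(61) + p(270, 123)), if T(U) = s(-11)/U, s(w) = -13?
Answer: 61/4316103 ≈ 1.4133e-5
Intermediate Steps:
T(U) = -13/U
1/(T(61) + p(270, 123)) = 1/(-13/61 + (-4 + 270)**2) = 1/(-13*1/61 + 266**2) = 1/(-13/61 + 70756) = 1/(4316103/61) = 61/4316103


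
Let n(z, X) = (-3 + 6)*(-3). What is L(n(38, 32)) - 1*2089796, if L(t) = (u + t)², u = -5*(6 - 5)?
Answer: -2089600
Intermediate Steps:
n(z, X) = -9 (n(z, X) = 3*(-3) = -9)
u = -5 (u = -5*1 = -5)
L(t) = (-5 + t)²
L(n(38, 32)) - 1*2089796 = (-5 - 9)² - 1*2089796 = (-14)² - 2089796 = 196 - 2089796 = -2089600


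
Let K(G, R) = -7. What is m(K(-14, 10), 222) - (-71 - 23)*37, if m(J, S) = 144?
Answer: 3622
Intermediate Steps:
m(K(-14, 10), 222) - (-71 - 23)*37 = 144 - (-71 - 23)*37 = 144 - (-94)*37 = 144 - 1*(-3478) = 144 + 3478 = 3622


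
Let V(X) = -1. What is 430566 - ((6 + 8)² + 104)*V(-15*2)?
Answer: 430866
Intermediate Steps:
430566 - ((6 + 8)² + 104)*V(-15*2) = 430566 - ((6 + 8)² + 104)*(-1) = 430566 - (14² + 104)*(-1) = 430566 - (196 + 104)*(-1) = 430566 - 300*(-1) = 430566 - 1*(-300) = 430566 + 300 = 430866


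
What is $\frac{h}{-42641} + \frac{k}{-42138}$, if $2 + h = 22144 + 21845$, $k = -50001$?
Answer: $\frac{92856145}{598935486} \approx 0.15504$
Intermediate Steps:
$h = 43987$ ($h = -2 + \left(22144 + 21845\right) = -2 + 43989 = 43987$)
$\frac{h}{-42641} + \frac{k}{-42138} = \frac{43987}{-42641} - \frac{50001}{-42138} = 43987 \left(- \frac{1}{42641}\right) - - \frac{16667}{14046} = - \frac{43987}{42641} + \frac{16667}{14046} = \frac{92856145}{598935486}$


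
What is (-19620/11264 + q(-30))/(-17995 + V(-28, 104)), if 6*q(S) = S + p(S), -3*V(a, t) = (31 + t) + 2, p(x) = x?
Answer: 99195/152407552 ≈ 0.00065085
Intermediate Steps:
V(a, t) = -11 - t/3 (V(a, t) = -((31 + t) + 2)/3 = -(33 + t)/3 = -11 - t/3)
q(S) = S/3 (q(S) = (S + S)/6 = (2*S)/6 = S/3)
(-19620/11264 + q(-30))/(-17995 + V(-28, 104)) = (-19620/11264 + (⅓)*(-30))/(-17995 + (-11 - ⅓*104)) = (-19620*1/11264 - 10)/(-17995 + (-11 - 104/3)) = (-4905/2816 - 10)/(-17995 - 137/3) = -33065/(2816*(-54122/3)) = -33065/2816*(-3/54122) = 99195/152407552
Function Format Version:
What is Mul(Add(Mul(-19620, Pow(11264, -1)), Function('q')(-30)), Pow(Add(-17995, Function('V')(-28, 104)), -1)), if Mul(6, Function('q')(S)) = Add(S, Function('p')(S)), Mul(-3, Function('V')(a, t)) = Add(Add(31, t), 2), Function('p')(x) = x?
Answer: Rational(99195, 152407552) ≈ 0.00065085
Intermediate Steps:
Function('V')(a, t) = Add(-11, Mul(Rational(-1, 3), t)) (Function('V')(a, t) = Mul(Rational(-1, 3), Add(Add(31, t), 2)) = Mul(Rational(-1, 3), Add(33, t)) = Add(-11, Mul(Rational(-1, 3), t)))
Function('q')(S) = Mul(Rational(1, 3), S) (Function('q')(S) = Mul(Rational(1, 6), Add(S, S)) = Mul(Rational(1, 6), Mul(2, S)) = Mul(Rational(1, 3), S))
Mul(Add(Mul(-19620, Pow(11264, -1)), Function('q')(-30)), Pow(Add(-17995, Function('V')(-28, 104)), -1)) = Mul(Add(Mul(-19620, Pow(11264, -1)), Mul(Rational(1, 3), -30)), Pow(Add(-17995, Add(-11, Mul(Rational(-1, 3), 104))), -1)) = Mul(Add(Mul(-19620, Rational(1, 11264)), -10), Pow(Add(-17995, Add(-11, Rational(-104, 3))), -1)) = Mul(Add(Rational(-4905, 2816), -10), Pow(Add(-17995, Rational(-137, 3)), -1)) = Mul(Rational(-33065, 2816), Pow(Rational(-54122, 3), -1)) = Mul(Rational(-33065, 2816), Rational(-3, 54122)) = Rational(99195, 152407552)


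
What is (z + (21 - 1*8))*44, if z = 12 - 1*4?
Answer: 924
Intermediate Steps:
z = 8 (z = 12 - 4 = 8)
(z + (21 - 1*8))*44 = (8 + (21 - 1*8))*44 = (8 + (21 - 8))*44 = (8 + 13)*44 = 21*44 = 924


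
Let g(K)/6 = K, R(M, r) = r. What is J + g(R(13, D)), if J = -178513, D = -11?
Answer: -178579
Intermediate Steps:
g(K) = 6*K
J + g(R(13, D)) = -178513 + 6*(-11) = -178513 - 66 = -178579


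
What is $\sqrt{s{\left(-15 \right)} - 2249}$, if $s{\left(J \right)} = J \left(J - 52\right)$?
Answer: $2 i \sqrt{311} \approx 35.27 i$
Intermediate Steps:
$s{\left(J \right)} = J \left(-52 + J\right)$
$\sqrt{s{\left(-15 \right)} - 2249} = \sqrt{- 15 \left(-52 - 15\right) - 2249} = \sqrt{\left(-15\right) \left(-67\right) - 2249} = \sqrt{1005 - 2249} = \sqrt{-1244} = 2 i \sqrt{311}$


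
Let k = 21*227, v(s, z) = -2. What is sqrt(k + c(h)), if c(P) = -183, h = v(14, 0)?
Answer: 2*sqrt(1146) ≈ 67.705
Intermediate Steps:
k = 4767
h = -2
sqrt(k + c(h)) = sqrt(4767 - 183) = sqrt(4584) = 2*sqrt(1146)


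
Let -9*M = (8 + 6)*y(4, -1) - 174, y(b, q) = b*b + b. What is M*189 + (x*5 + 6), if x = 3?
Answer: -2205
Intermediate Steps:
y(b, q) = b + b**2 (y(b, q) = b**2 + b = b + b**2)
M = -106/9 (M = -((8 + 6)*(4*(1 + 4)) - 174)/9 = -(14*(4*5) - 174)/9 = -(14*20 - 174)/9 = -(280 - 174)/9 = -1/9*106 = -106/9 ≈ -11.778)
M*189 + (x*5 + 6) = -106/9*189 + (3*5 + 6) = -2226 + (15 + 6) = -2226 + 21 = -2205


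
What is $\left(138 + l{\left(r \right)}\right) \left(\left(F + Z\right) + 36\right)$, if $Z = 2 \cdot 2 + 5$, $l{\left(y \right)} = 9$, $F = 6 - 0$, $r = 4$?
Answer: $7497$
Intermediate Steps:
$F = 6$ ($F = 6 + 0 = 6$)
$Z = 9$ ($Z = 4 + 5 = 9$)
$\left(138 + l{\left(r \right)}\right) \left(\left(F + Z\right) + 36\right) = \left(138 + 9\right) \left(\left(6 + 9\right) + 36\right) = 147 \left(15 + 36\right) = 147 \cdot 51 = 7497$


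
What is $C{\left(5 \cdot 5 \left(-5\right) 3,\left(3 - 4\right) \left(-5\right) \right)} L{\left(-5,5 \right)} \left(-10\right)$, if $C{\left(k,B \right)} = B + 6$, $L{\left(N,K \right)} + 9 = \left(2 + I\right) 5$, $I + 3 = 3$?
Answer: $-110$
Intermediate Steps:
$I = 0$ ($I = -3 + 3 = 0$)
$L{\left(N,K \right)} = 1$ ($L{\left(N,K \right)} = -9 + \left(2 + 0\right) 5 = -9 + 2 \cdot 5 = -9 + 10 = 1$)
$C{\left(k,B \right)} = 6 + B$
$C{\left(5 \cdot 5 \left(-5\right) 3,\left(3 - 4\right) \left(-5\right) \right)} L{\left(-5,5 \right)} \left(-10\right) = \left(6 + \left(3 - 4\right) \left(-5\right)\right) 1 \left(-10\right) = \left(6 - -5\right) 1 \left(-10\right) = \left(6 + 5\right) 1 \left(-10\right) = 11 \cdot 1 \left(-10\right) = 11 \left(-10\right) = -110$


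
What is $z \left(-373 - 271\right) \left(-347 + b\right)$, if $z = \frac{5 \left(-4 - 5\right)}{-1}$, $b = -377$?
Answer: $20981520$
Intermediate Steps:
$z = 45$ ($z = 5 \left(-9\right) \left(-1\right) = \left(-45\right) \left(-1\right) = 45$)
$z \left(-373 - 271\right) \left(-347 + b\right) = 45 \left(-373 - 271\right) \left(-347 - 377\right) = 45 \left(\left(-644\right) \left(-724\right)\right) = 45 \cdot 466256 = 20981520$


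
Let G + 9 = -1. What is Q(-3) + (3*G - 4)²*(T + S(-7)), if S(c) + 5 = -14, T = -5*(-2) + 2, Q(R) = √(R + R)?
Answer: -8092 + I*√6 ≈ -8092.0 + 2.4495*I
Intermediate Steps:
G = -10 (G = -9 - 1 = -10)
Q(R) = √2*√R (Q(R) = √(2*R) = √2*√R)
T = 12 (T = 10 + 2 = 12)
S(c) = -19 (S(c) = -5 - 14 = -19)
Q(-3) + (3*G - 4)²*(T + S(-7)) = √2*√(-3) + (3*(-10) - 4)²*(12 - 19) = √2*(I*√3) + (-30 - 4)²*(-7) = I*√6 + (-34)²*(-7) = I*√6 + 1156*(-7) = I*√6 - 8092 = -8092 + I*√6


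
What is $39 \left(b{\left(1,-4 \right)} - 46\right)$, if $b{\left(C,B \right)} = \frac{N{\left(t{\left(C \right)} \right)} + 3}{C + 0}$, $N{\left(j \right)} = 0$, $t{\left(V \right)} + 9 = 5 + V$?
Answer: $-1677$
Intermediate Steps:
$t{\left(V \right)} = -4 + V$ ($t{\left(V \right)} = -9 + \left(5 + V\right) = -4 + V$)
$b{\left(C,B \right)} = \frac{3}{C}$ ($b{\left(C,B \right)} = \frac{0 + 3}{C + 0} = \frac{3}{C}$)
$39 \left(b{\left(1,-4 \right)} - 46\right) = 39 \left(\frac{3}{1} - 46\right) = 39 \left(3 \cdot 1 - 46\right) = 39 \left(3 - 46\right) = 39 \left(-43\right) = -1677$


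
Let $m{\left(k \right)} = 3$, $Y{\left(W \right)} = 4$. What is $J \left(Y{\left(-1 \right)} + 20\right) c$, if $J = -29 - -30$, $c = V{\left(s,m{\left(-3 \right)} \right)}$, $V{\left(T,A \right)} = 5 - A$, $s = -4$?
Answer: $48$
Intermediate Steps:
$c = 2$ ($c = 5 - 3 = 2$)
$J = 1$ ($J = -29 + 30 = 1$)
$J \left(Y{\left(-1 \right)} + 20\right) c = 1 \left(4 + 20\right) 2 = 1 \cdot 24 \cdot 2 = 24 \cdot 2 = 48$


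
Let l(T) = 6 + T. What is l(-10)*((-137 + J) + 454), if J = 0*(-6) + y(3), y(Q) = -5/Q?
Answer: -3784/3 ≈ -1261.3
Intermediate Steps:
J = -5/3 (J = 0*(-6) - 5/3 = 0 - 5*1/3 = 0 - 5/3 = -5/3 ≈ -1.6667)
l(-10)*((-137 + J) + 454) = (6 - 10)*((-137 - 5/3) + 454) = -4*(-416/3 + 454) = -4*946/3 = -3784/3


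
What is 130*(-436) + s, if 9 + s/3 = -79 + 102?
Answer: -56638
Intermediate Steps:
s = 42 (s = -27 + 3*(-79 + 102) = -27 + 3*23 = -27 + 69 = 42)
130*(-436) + s = 130*(-436) + 42 = -56680 + 42 = -56638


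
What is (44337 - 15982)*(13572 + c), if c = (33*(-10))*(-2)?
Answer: 403548360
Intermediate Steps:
c = 660 (c = -330*(-2) = 660)
(44337 - 15982)*(13572 + c) = (44337 - 15982)*(13572 + 660) = 28355*14232 = 403548360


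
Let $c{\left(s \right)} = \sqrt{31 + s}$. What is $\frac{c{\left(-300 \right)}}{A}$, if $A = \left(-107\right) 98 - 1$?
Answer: $- \frac{i \sqrt{269}}{10487} \approx - 0.001564 i$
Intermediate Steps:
$A = -10487$ ($A = -10486 - 1 = -10487$)
$\frac{c{\left(-300 \right)}}{A} = \frac{\sqrt{31 - 300}}{-10487} = \sqrt{-269} \left(- \frac{1}{10487}\right) = i \sqrt{269} \left(- \frac{1}{10487}\right) = - \frac{i \sqrt{269}}{10487}$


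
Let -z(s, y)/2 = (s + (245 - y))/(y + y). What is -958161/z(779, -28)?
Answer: -6707127/263 ≈ -25502.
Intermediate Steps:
z(s, y) = -(245 + s - y)/y (z(s, y) = -2*(s + (245 - y))/(y + y) = -2*(245 + s - y)/(2*y) = -2*(245 + s - y)*1/(2*y) = -(245 + s - y)/y)
-958161/z(779, -28) = -958161*(-28/(-245 - 28 - 1*779)) = -958161*(-28/(-245 - 28 - 779)) = -958161/((-1/28*(-1052))) = -958161/263/7 = -958161*7/263 = -6707127/263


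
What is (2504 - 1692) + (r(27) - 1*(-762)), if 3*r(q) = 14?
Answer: 4736/3 ≈ 1578.7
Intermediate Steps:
r(q) = 14/3 (r(q) = (1/3)*14 = 14/3)
(2504 - 1692) + (r(27) - 1*(-762)) = (2504 - 1692) + (14/3 - 1*(-762)) = 812 + (14/3 + 762) = 812 + 2300/3 = 4736/3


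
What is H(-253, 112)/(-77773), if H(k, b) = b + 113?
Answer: -225/77773 ≈ -0.0028930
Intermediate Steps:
H(k, b) = 113 + b
H(-253, 112)/(-77773) = (113 + 112)/(-77773) = 225*(-1/77773) = -225/77773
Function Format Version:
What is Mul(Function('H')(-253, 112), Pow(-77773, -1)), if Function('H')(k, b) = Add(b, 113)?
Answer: Rational(-225, 77773) ≈ -0.0028930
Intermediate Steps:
Function('H')(k, b) = Add(113, b)
Mul(Function('H')(-253, 112), Pow(-77773, -1)) = Mul(Add(113, 112), Pow(-77773, -1)) = Mul(225, Rational(-1, 77773)) = Rational(-225, 77773)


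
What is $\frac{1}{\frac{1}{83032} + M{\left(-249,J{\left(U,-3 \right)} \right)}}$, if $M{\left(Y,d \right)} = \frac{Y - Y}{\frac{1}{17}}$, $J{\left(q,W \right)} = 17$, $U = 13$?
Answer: $83032$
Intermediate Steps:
$M{\left(Y,d \right)} = 0$ ($M{\left(Y,d \right)} = 0 \frac{1}{\frac{1}{17}} = 0 \cdot 17 = 0$)
$\frac{1}{\frac{1}{83032} + M{\left(-249,J{\left(U,-3 \right)} \right)}} = \frac{1}{\frac{1}{83032} + 0} = \frac{1}{\frac{1}{83032}} = 83032$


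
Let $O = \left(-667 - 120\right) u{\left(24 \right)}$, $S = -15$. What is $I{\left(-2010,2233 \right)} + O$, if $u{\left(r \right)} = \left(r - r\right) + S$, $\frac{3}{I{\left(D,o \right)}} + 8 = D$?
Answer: $\frac{23822487}{2018} \approx 11805.0$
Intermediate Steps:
$I{\left(D,o \right)} = \frac{3}{-8 + D}$
$u{\left(r \right)} = -15$ ($u{\left(r \right)} = \left(r - r\right) - 15 = 0 - 15 = -15$)
$O = 11805$ ($O = \left(-667 - 120\right) \left(-15\right) = \left(-787\right) \left(-15\right) = 11805$)
$I{\left(-2010,2233 \right)} + O = \frac{3}{-8 - 2010} + 11805 = \frac{3}{-2018} + 11805 = 3 \left(- \frac{1}{2018}\right) + 11805 = - \frac{3}{2018} + 11805 = \frac{23822487}{2018}$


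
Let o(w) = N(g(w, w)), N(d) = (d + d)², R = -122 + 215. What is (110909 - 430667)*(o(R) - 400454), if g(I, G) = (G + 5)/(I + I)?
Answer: 369162427438612/2883 ≈ 1.2805e+11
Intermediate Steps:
R = 93
g(I, G) = (5 + G)/(2*I) (g(I, G) = (5 + G)/((2*I)) = (5 + G)*(1/(2*I)) = (5 + G)/(2*I))
N(d) = 4*d² (N(d) = (2*d)² = 4*d²)
o(w) = (5 + w)²/w² (o(w) = 4*((5 + w)/(2*w))² = 4*((5 + w)²/(4*w²)) = (5 + w)²/w²)
(110909 - 430667)*(o(R) - 400454) = (110909 - 430667)*((5 + 93)²/93² - 400454) = -319758*((1/8649)*98² - 400454) = -319758*((1/8649)*9604 - 400454) = -319758*(9604/8649 - 400454) = -319758*(-3463517042/8649) = 369162427438612/2883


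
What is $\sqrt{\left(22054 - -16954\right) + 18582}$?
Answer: $\sqrt{57590} \approx 239.98$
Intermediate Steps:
$\sqrt{\left(22054 - -16954\right) + 18582} = \sqrt{\left(22054 + 16954\right) + 18582} = \sqrt{39008 + 18582} = \sqrt{57590}$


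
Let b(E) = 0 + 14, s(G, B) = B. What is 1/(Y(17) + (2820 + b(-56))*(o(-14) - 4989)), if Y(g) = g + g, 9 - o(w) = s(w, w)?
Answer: -1/14073610 ≈ -7.1055e-8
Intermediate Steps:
o(w) = 9 - w
b(E) = 14
Y(g) = 2*g
1/(Y(17) + (2820 + b(-56))*(o(-14) - 4989)) = 1/(2*17 + (2820 + 14)*((9 - 1*(-14)) - 4989)) = 1/(34 + 2834*((9 + 14) - 4989)) = 1/(34 + 2834*(23 - 4989)) = 1/(34 + 2834*(-4966)) = 1/(34 - 14073644) = 1/(-14073610) = -1/14073610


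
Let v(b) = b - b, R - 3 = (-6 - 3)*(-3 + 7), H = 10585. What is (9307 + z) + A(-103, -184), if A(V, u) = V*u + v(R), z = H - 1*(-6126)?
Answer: 44970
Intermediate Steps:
R = -33 (R = 3 + (-6 - 3)*(-3 + 7) = 3 - 9*4 = 3 - 36 = -33)
v(b) = 0
z = 16711 (z = 10585 - 1*(-6126) = 10585 + 6126 = 16711)
A(V, u) = V*u (A(V, u) = V*u + 0 = V*u)
(9307 + z) + A(-103, -184) = (9307 + 16711) - 103*(-184) = 26018 + 18952 = 44970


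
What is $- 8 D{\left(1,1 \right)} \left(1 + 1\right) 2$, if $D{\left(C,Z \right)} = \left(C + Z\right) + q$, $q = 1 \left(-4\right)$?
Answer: $64$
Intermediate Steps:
$q = -4$
$D{\left(C,Z \right)} = -4 + C + Z$ ($D{\left(C,Z \right)} = \left(C + Z\right) - 4 = -4 + C + Z$)
$- 8 D{\left(1,1 \right)} \left(1 + 1\right) 2 = - 8 \left(-4 + 1 + 1\right) \left(1 + 1\right) 2 = \left(-8\right) \left(-2\right) 2 \cdot 2 = 16 \cdot 4 = 64$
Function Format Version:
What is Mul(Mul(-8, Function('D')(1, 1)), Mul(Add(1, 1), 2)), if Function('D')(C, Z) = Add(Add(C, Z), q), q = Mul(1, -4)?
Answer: 64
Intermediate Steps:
q = -4
Function('D')(C, Z) = Add(-4, C, Z) (Function('D')(C, Z) = Add(Add(C, Z), -4) = Add(-4, C, Z))
Mul(Mul(-8, Function('D')(1, 1)), Mul(Add(1, 1), 2)) = Mul(Mul(-8, Add(-4, 1, 1)), Mul(Add(1, 1), 2)) = Mul(Mul(-8, -2), Mul(2, 2)) = Mul(16, 4) = 64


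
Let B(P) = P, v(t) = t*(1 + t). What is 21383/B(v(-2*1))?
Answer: 21383/2 ≈ 10692.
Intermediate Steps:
21383/B(v(-2*1)) = 21383/(((-2*1)*(1 - 2*1))) = 21383/((-2*(1 - 2))) = 21383/((-2*(-1))) = 21383/2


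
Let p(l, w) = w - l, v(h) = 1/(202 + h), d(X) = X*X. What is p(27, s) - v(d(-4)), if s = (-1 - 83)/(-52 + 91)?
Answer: -82635/2834 ≈ -29.158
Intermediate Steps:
d(X) = X**2
s = -28/13 (s = -84/39 = -84*1/39 = -28/13 ≈ -2.1538)
p(27, s) - v(d(-4)) = (-28/13 - 1*27) - 1/(202 + (-4)**2) = (-28/13 - 27) - 1/(202 + 16) = -379/13 - 1/218 = -82635/2834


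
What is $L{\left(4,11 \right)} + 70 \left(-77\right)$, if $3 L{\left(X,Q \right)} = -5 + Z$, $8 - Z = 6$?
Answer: $-5391$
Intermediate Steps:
$Z = 2$ ($Z = 8 - 6 = 2$)
$L{\left(X,Q \right)} = -1$ ($L{\left(X,Q \right)} = \frac{-5 + 2}{3} = \frac{1}{3} \left(-3\right) = -1$)
$L{\left(4,11 \right)} + 70 \left(-77\right) = -1 + 70 \left(-77\right) = -1 - 5390 = -5391$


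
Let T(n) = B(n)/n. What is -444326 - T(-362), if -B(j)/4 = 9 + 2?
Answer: -80423028/181 ≈ -4.4433e+5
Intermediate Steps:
B(j) = -44 (B(j) = -4*(9 + 2) = -4*11 = -44)
T(n) = -44/n
-444326 - T(-362) = -444326 - (-44)/(-362) = -444326 - (-44)*(-1)/362 = -444326 - 1*22/181 = -444326 - 22/181 = -80423028/181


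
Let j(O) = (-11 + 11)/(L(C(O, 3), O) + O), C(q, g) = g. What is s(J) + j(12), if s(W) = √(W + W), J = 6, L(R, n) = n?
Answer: 2*√3 ≈ 3.4641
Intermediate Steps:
s(W) = √2*√W (s(W) = √(2*W) = √2*√W)
j(O) = 0 (j(O) = (-11 + 11)/(O + O) = 0/((2*O)) = 0*(1/(2*O)) = 0)
s(J) + j(12) = √2*√6 + 0 = 2*√3 + 0 = 2*√3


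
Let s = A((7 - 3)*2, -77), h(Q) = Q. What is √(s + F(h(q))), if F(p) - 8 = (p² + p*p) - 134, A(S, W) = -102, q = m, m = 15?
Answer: √222 ≈ 14.900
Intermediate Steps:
q = 15
F(p) = -126 + 2*p² (F(p) = 8 + ((p² + p*p) - 134) = 8 + ((p² + p²) - 134) = 8 + (2*p² - 134) = 8 + (-134 + 2*p²) = -126 + 2*p²)
s = -102
√(s + F(h(q))) = √(-102 + (-126 + 2*15²)) = √(-102 + (-126 + 2*225)) = √(-102 + (-126 + 450)) = √(-102 + 324) = √222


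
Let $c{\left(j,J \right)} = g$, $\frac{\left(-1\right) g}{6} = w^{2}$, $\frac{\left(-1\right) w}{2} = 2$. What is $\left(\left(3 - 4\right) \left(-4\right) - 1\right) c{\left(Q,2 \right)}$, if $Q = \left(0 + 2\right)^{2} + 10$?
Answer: $-288$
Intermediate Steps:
$w = -4$ ($w = \left(-2\right) 2 = -4$)
$Q = 14$ ($Q = 2^{2} + 10 = 4 + 10 = 14$)
$g = -96$ ($g = - 6 \left(-4\right)^{2} = \left(-6\right) 16 = -96$)
$c{\left(j,J \right)} = -96$
$\left(\left(3 - 4\right) \left(-4\right) - 1\right) c{\left(Q,2 \right)} = \left(\left(3 - 4\right) \left(-4\right) - 1\right) \left(-96\right) = \left(\left(-1\right) \left(-4\right) - 1\right) \left(-96\right) = \left(4 - 1\right) \left(-96\right) = 3 \left(-96\right) = -288$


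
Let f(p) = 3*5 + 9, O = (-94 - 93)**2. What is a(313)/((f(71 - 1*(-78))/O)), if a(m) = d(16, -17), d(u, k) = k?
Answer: -594473/24 ≈ -24770.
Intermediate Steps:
O = 34969 (O = (-187)**2 = 34969)
a(m) = -17
f(p) = 24 (f(p) = 15 + 9 = 24)
a(313)/((f(71 - 1*(-78))/O)) = -17/(24/34969) = -17/(24*(1/34969)) = -17/24/34969 = -17*34969/24 = -594473/24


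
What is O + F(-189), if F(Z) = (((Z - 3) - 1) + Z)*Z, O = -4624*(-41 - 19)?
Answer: 349638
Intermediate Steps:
O = 277440 (O = -4624*(-60) = 277440)
F(Z) = Z*(-4 + 2*Z) (F(Z) = (((-3 + Z) - 1) + Z)*Z = ((-4 + Z) + Z)*Z = (-4 + 2*Z)*Z = Z*(-4 + 2*Z))
O + F(-189) = 277440 + 2*(-189)*(-2 - 189) = 277440 + 2*(-189)*(-191) = 277440 + 72198 = 349638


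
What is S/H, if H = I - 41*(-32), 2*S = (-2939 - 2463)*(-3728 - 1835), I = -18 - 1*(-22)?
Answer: 15025663/1316 ≈ 11418.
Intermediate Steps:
I = 4 (I = -18 + 22 = 4)
S = 15025663 (S = ((-2939 - 2463)*(-3728 - 1835))/2 = (-5402*(-5563))/2 = (1/2)*30051326 = 15025663)
H = 1316 (H = 4 - 41*(-32) = 4 + 1312 = 1316)
S/H = 15025663/1316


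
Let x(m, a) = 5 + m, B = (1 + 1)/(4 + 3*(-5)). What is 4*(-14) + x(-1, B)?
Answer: -52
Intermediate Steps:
B = -2/11 (B = 2/(4 - 15) = 2/(-11) = 2*(-1/11) = -2/11 ≈ -0.18182)
4*(-14) + x(-1, B) = 4*(-14) + (5 - 1) = -56 + 4 = -52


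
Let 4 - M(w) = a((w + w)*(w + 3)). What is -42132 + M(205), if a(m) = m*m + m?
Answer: -7272805808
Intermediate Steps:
a(m) = m + m² (a(m) = m² + m = m + m²)
M(w) = 4 - 2*w*(1 + 2*w*(3 + w))*(3 + w) (M(w) = 4 - (w + w)*(w + 3)*(1 + (w + w)*(w + 3)) = 4 - (2*w)*(3 + w)*(1 + (2*w)*(3 + w)) = 4 - 2*w*(3 + w)*(1 + 2*w*(3 + w)) = 4 - 2*w*(1 + 2*w*(3 + w))*(3 + w))
-42132 + M(205) = -42132 + (4 - 2*205*(1 + 2*205*(3 + 205))*(3 + 205)) = -42132 + (4 - 2*205*(1 + 2*205*208)*208) = -42132 + (4 - 2*205*(1 + 85280)*208) = -42132 + (4 - 2*205*85281*208) = -42132 + (4 - 7272763680) = -42132 - 7272763676 = -7272805808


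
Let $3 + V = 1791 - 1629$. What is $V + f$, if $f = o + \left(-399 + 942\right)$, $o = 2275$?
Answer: $2977$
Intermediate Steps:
$f = 2818$ ($f = 2275 + \left(-399 + 942\right) = 2275 + 543 = 2818$)
$V = 159$ ($V = -3 + \left(1791 - 1629\right) = -3 + 162 = 159$)
$V + f = 159 + 2818 = 2977$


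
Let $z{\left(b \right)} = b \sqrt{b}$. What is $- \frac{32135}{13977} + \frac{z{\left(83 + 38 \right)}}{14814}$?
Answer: $- \frac{5647463}{2556238} \approx -2.2093$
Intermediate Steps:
$z{\left(b \right)} = b^{\frac{3}{2}}$
$- \frac{32135}{13977} + \frac{z{\left(83 + 38 \right)}}{14814} = - \frac{32135}{13977} + \frac{\left(83 + 38\right)^{\frac{3}{2}}}{14814} = \left(-32135\right) \frac{1}{13977} + 121^{\frac{3}{2}} \cdot \frac{1}{14814} = - \frac{32135}{13977} + 1331 \cdot \frac{1}{14814} = - \frac{32135}{13977} + \frac{1331}{14814} = - \frac{5647463}{2556238}$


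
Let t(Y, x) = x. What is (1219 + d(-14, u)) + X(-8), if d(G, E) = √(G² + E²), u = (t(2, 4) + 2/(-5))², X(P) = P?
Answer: 1211 + 2*√56869/25 ≈ 1230.1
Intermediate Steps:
u = 324/25 (u = (4 + 2/(-5))² = (4 + 2*(-⅕))² = (4 - ⅖)² = (18/5)² = 324/25 ≈ 12.960)
d(G, E) = √(E² + G²)
(1219 + d(-14, u)) + X(-8) = (1219 + √((324/25)² + (-14)²)) - 8 = (1219 + √(104976/625 + 196)) - 8 = (1219 + √(227476/625)) - 8 = (1219 + 2*√56869/25) - 8 = 1211 + 2*√56869/25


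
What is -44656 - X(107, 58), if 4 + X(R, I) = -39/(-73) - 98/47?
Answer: -153195691/3431 ≈ -44650.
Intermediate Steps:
X(R, I) = -19045/3431 (X(R, I) = -4 + (-39/(-73) - 98/47) = -4 + (-39*(-1/73) - 98*1/47) = -4 + (39/73 - 98/47) = -4 - 5321/3431 = -19045/3431)
-44656 - X(107, 58) = -44656 - 1*(-19045/3431) = -44656 + 19045/3431 = -153195691/3431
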